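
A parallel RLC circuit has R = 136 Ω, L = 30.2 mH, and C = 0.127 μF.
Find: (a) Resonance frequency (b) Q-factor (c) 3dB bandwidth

Step 1 — Resonance: ω₀ = 1/√(LC) = 1/√(0.0302·1.27e-07) = 1.615e+04 rad/s.
Step 2 — f₀ = ω₀/(2π) = 2570 Hz.
Step 3 — Parallel Q: Q = R/(ω₀L) = 136/(1.615e+04·0.0302) = 0.2789.
Step 4 — Bandwidth: Δω = ω₀/Q = 5.79e+04 rad/s; BW = Δω/(2π) = 9215 Hz.

(a) f₀ = 2570 Hz  (b) Q = 0.2789  (c) BW = 9215 Hz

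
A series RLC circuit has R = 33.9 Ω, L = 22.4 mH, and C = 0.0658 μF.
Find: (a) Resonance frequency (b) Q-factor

Step 1 — Resonance condition Im(Z)=0 gives ω₀ = 1/√(LC).
Step 2 — ω₀ = 1/√(0.0224·6.58e-08) = 2.605e+04 rad/s.
Step 3 — f₀ = ω₀/(2π) = 4146 Hz.
Step 4 — Series Q: Q = ω₀L/R = 2.605e+04·0.0224/33.9 = 17.21.

(a) f₀ = 4146 Hz  (b) Q = 17.21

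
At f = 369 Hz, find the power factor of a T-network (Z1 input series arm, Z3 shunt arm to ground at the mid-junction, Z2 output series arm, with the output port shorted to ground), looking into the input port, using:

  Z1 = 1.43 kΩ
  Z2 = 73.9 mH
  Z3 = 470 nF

Step 1 — Angular frequency: ω = 2π·f = 2π·369 = 2318 rad/s.
Step 2 — Component impedances:
  Z1: Z = R = 1430 Ω
  Z2: Z = jωL = j·2318·0.0739 = 0 + j171.3 Ω
  Z3: Z = 1/(jωC) = -j/(ω·C) = 0 - j917.7 Ω
Step 3 — With the output port shorted to ground, the output series arm Z2 runs from the junction to ground; the shunt arm Z3 also runs from the junction to ground. They appear in parallel: Z3 || Z2 = 0 + j210.7 Ω.
Step 4 — Series with input arm Z1: Z_in = Z1 + (Z3 || Z2) = 1430 + j210.7 Ω = 1445∠8.4° Ω.
Step 5 — Power factor: PF = cos(φ) = Re(Z)/|Z| = 1430/1445.4 = 0.9893.
Step 6 — Type: Im(Z) = 210.7 ⇒ lagging (phase φ = 8.4°).

PF = 0.9893 (lagging, φ = 8.4°)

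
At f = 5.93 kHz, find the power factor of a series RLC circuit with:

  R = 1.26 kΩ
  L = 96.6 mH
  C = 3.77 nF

Step 1 — Angular frequency: ω = 2π·f = 2π·5930 = 3.726e+04 rad/s.
Step 2 — Component impedances:
  R: Z = R = 1260 Ω
  L: Z = jωL = j·3.726e+04·0.0966 = 0 + j3599 Ω
  C: Z = 1/(jωC) = -j/(ω·C) = 0 - j7119 Ω
Step 3 — Series combination: Z_total = R + L + C = 1260 - j3520 Ω = 3739∠-70.3° Ω.
Step 4 — Power factor: PF = cos(φ) = Re(Z)/|Z| = 1260/3739 = 0.337.
Step 5 — Type: Im(Z) = -3520 ⇒ leading (phase φ = -70.3°).

PF = 0.337 (leading, φ = -70.3°)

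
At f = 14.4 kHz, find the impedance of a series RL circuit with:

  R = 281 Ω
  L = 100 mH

Step 1 — Angular frequency: ω = 2π·f = 2π·1.44e+04 = 9.048e+04 rad/s.
Step 2 — Component impedances:
  R: Z = R = 281 Ω
  L: Z = jωL = j·9.048e+04·0.1 = 0 + j9048 Ω
Step 3 — Series combination: Z_total = R + L = 281 + j9048 Ω = 9052∠88.2° Ω.

Z = 281 + j9048 Ω = 9052∠88.2° Ω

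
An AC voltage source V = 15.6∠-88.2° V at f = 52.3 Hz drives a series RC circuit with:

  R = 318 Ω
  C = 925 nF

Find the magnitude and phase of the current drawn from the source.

Step 1 — Angular frequency: ω = 2π·f = 2π·52.3 = 328.6 rad/s.
Step 2 — Component impedances:
  R: Z = R = 318 Ω
  C: Z = 1/(jωC) = -j/(ω·C) = 0 - j3290 Ω
Step 3 — Series combination: Z_total = R + C = 318 - j3290 Ω = 3305∠-84.5° Ω.
Step 4 — Source phasor: V = 15.6∠-88.2° V = 0.49 - j15.59 V.
Step 5 — Ohm's law: I = V / Z_total = (0.49 - j15.59) / (318 - j3290) = 0.00471 - j0.0003063 A.
Step 6 — Convert to polar: |I| = 0.00472 A, ∠I = -3.7°.

I = 0.00472∠-3.7° A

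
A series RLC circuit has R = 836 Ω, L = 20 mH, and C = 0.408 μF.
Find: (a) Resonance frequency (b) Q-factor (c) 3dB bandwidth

Step 1 — Resonance condition Im(Z)=0 gives ω₀ = 1/√(LC).
Step 2 — ω₀ = 1/√(0.02·4.08e-07) = 1.107e+04 rad/s.
Step 3 — f₀ = ω₀/(2π) = 1762 Hz.
Step 4 — Series Q: Q = ω₀L/R = 1.107e+04·0.02/836 = 0.2648.
Step 5 — 3dB bandwidth: Δω = ω₀/Q = 4.18e+04 rad/s; BW = Δω/(2π) = 6653 Hz.

(a) f₀ = 1762 Hz  (b) Q = 0.2648  (c) BW = 6653 Hz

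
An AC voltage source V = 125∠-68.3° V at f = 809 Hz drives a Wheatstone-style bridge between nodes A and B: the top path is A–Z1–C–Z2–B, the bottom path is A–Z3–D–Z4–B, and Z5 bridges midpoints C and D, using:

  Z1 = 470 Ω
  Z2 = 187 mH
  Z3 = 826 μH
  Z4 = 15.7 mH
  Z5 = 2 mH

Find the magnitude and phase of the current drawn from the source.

Step 1 — Angular frequency: ω = 2π·f = 2π·809 = 5083 rad/s.
Step 2 — Component impedances:
  Z1: Z = R = 470 Ω
  Z2: Z = jωL = j·5083·0.187 = 0 + j950.5 Ω
  Z3: Z = jωL = j·5083·0.000826 = 0 + j4.199 Ω
  Z4: Z = jωL = j·5083·0.0157 = 0 + j79.8 Ω
  Z5: Z = jωL = j·5083·0.002 = 0 + j10.17 Ω
Step 3 — Bridge requires nodal analysis (the Z5 bridge couples midpoints C and D, so the two paths cannot be reduced to a simple series/parallel combination). Setting node B to ground and injecting 1 A at node A, the 3-node admittance system at A, C, D solves to V_A = Z_AB = 0.05268 + j77.88 Ω = 77.88∠90.0° Ω.
Step 4 — Source phasor: V = 125∠-68.3° V = 46.22 - j116.1 V.
Step 5 — Ohm's law: I = V / Z_total = (46.22 - j116.1) / (0.05268 + j77.88) = -1.491 - j0.5945 A.
Step 6 — Convert to polar: |I| = 1.605 A, ∠I = -158.3°.

I = 1.605∠-158.3° A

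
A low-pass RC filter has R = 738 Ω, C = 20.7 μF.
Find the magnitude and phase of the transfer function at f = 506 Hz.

Step 1 — Angular frequency: ω = 2π·506 = 3179 rad/s.
Step 2 — Transfer function: H(jω) = 1/(1 + jωRC).
Step 3 — Denominator: 1 + jωRC = 1 + j·3179·738·2.07e-05 = 1 + j48.57.
Step 4 — H = 0.0004237 - j0.02058.
Step 5 — Magnitude: |H| = 0.02059 (-33.7 dB); phase: φ = -88.8°.

|H| = 0.02059 (-33.7 dB), φ = -88.8°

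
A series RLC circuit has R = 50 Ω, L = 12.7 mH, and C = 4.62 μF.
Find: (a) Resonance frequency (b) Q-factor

Step 1 — Resonance condition Im(Z)=0 gives ω₀ = 1/√(LC).
Step 2 — ω₀ = 1/√(0.0127·4.62e-06) = 4128 rad/s.
Step 3 — f₀ = ω₀/(2π) = 657 Hz.
Step 4 — Series Q: Q = ω₀L/R = 4128·0.0127/50 = 1.049.

(a) f₀ = 657 Hz  (b) Q = 1.049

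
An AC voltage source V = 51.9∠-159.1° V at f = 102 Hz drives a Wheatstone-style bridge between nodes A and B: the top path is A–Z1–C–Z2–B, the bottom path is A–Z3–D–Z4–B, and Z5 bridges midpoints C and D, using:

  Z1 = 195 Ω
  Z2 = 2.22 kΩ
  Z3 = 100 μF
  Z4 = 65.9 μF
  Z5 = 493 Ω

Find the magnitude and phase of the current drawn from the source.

Step 1 — Angular frequency: ω = 2π·f = 2π·102 = 640.9 rad/s.
Step 2 — Component impedances:
  Z1: Z = R = 195 Ω
  Z2: Z = R = 2220 Ω
  Z3: Z = 1/(jωC) = -j/(ω·C) = 0 - j15.6 Ω
  Z4: Z = 1/(jωC) = -j/(ω·C) = 0 - j23.68 Ω
  Z5: Z = R = 493 Ω
Step 3 — Bridge requires nodal analysis (the Z5 bridge couples midpoints C and D, so the two paths cannot be reduced to a simple series/parallel combination). Setting node B to ground and injecting 1 A at node A, the 3-node admittance system at A, C, D solves to V_A = Z_AB = 0.8682 - j39.26 Ω = 39.27∠-88.7° Ω.
Step 4 — Source phasor: V = 51.9∠-159.1° V = -48.49 - j18.51 V.
Step 5 — Ohm's law: I = V / Z_total = (-48.49 - j18.51) / (0.8682 - j39.26) = 0.4441 - j1.245 A.
Step 6 — Convert to polar: |I| = 1.322 A, ∠I = -70.4°.

I = 1.322∠-70.4° A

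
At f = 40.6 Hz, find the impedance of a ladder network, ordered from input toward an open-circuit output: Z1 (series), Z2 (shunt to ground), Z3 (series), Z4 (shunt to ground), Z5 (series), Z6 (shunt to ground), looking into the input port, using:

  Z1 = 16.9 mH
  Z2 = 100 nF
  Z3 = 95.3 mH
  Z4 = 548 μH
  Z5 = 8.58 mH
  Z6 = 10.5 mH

Step 1 — Angular frequency: ω = 2π·f = 2π·40.6 = 255.1 rad/s.
Step 2 — Component impedances:
  Z1: Z = jωL = j·255.1·0.0169 = 0 + j4.311 Ω
  Z2: Z = 1/(jωC) = -j/(ω·C) = 0 - j3.92e+04 Ω
  Z3: Z = jωL = j·255.1·0.0953 = 0 + j24.31 Ω
  Z4: Z = jωL = j·255.1·0.000548 = 0 + j0.1398 Ω
  Z5: Z = jωL = j·255.1·0.00858 = 0 + j2.189 Ω
  Z6: Z = jωL = j·255.1·0.0105 = 0 + j2.679 Ω
Step 3 — Ladder network (open output): work backward from the far end, alternating series and parallel combinations. Z_in = 0 + j28.77 Ω = 28.77∠90.0° Ω.

Z = 0 + j28.77 Ω = 28.77∠90.0° Ω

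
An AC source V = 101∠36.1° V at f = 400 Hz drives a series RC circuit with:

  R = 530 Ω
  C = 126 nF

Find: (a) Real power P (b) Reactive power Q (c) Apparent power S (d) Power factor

Step 1 — Angular frequency: ω = 2π·f = 2π·400 = 2513 rad/s.
Step 2 — Component impedances:
  R: Z = R = 530 Ω
  C: Z = 1/(jωC) = -j/(ω·C) = 0 - j3158 Ω
Step 3 — Series combination: Z_total = R + C = 530 - j3158 Ω = 3202∠-80.5° Ω.
Step 4 — Source phasor: V = 101∠36.1° V = 81.61 + j59.51 V.
Step 5 — Current: I = V / Z = -0.01411 + j0.02821 A = 0.03154∠116.6° A.
Step 6 — Complex power: S = V·I* = 0.5273 - j3.142 VA.
Step 7 — Real power: P = Re(S) = 0.5273 W.
Step 8 — Reactive power: Q = Im(S) = -3.142 VAR.
Step 9 — Apparent power: |S| = 3.186 VA.
Step 10 — Power factor: PF = P/|S| = 0.1655 (leading).

(a) P = 0.5273 W  (b) Q = -3.142 VAR  (c) S = 3.186 VA  (d) PF = 0.1655 (leading)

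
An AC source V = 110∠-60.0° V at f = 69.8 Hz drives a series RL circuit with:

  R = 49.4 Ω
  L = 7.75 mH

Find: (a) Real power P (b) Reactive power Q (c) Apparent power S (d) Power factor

Step 1 — Angular frequency: ω = 2π·f = 2π·69.8 = 438.6 rad/s.
Step 2 — Component impedances:
  R: Z = R = 49.4 Ω
  L: Z = jωL = j·438.6·0.00775 = 0 + j3.399 Ω
Step 3 — Series combination: Z_total = R + L = 49.4 + j3.399 Ω = 49.52∠3.9° Ω.
Step 4 — Source phasor: V = 110∠-60.0° V = 55 - j95.26 V.
Step 5 — Current: I = V / Z = 0.9761 - j1.996 A = 2.221∠-63.9° A.
Step 6 — Complex power: S = V·I* = 243.8 + j16.77 VA.
Step 7 — Real power: P = Re(S) = 243.8 W.
Step 8 — Reactive power: Q = Im(S) = 16.77 VAR.
Step 9 — Apparent power: |S| = 244.4 VA.
Step 10 — Power factor: PF = P/|S| = 0.9976 (lagging).

(a) P = 243.8 W  (b) Q = 16.77 VAR  (c) S = 244.4 VA  (d) PF = 0.9976 (lagging)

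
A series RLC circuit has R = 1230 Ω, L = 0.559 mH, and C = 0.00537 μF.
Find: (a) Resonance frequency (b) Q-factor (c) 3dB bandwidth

Step 1 — Resonance condition Im(Z)=0 gives ω₀ = 1/√(LC).
Step 2 — ω₀ = 1/√(0.000559·5.37e-09) = 5.772e+05 rad/s.
Step 3 — f₀ = ω₀/(2π) = 9.186e+04 Hz.
Step 4 — Series Q: Q = ω₀L/R = 5.772e+05·0.000559/1230 = 0.2623.
Step 5 — 3dB bandwidth: Δω = ω₀/Q = 2.2e+06 rad/s; BW = Δω/(2π) = 3.502e+05 Hz.

(a) f₀ = 9.186e+04 Hz  (b) Q = 0.2623  (c) BW = 3.502e+05 Hz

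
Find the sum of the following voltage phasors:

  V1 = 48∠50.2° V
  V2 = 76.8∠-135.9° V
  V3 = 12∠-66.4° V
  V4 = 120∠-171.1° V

Step 1 — Convert each phasor to rectangular form:
  V1 = 48·(cos(50.2°) + j·sin(50.2°)) = 30.73 + j36.88 V
  V2 = 76.8·(cos(-135.9°) + j·sin(-135.9°)) = -55.15 - j53.45 V
  V3 = 12·(cos(-66.4°) + j·sin(-66.4°)) = 4.804 - j11 V
  V4 = 120·(cos(-171.1°) + j·sin(-171.1°)) = -118.6 - j18.57 V
Step 2 — Sum components: V_total = -138.2 - j46.13 V.
Step 3 — Convert to polar: |V_total| = 145.7 V, ∠V_total = -161.5°.

V_total = 145.7∠-161.5° V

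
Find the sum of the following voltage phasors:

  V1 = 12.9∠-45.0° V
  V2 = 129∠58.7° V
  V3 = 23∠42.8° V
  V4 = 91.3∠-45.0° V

Step 1 — Convert each phasor to rectangular form:
  V1 = 12.9·(cos(-45.0°) + j·sin(-45.0°)) = 9.122 - j9.122 V
  V2 = 129·(cos(58.7°) + j·sin(58.7°)) = 67.02 + j110.2 V
  V3 = 23·(cos(42.8°) + j·sin(42.8°)) = 16.88 + j15.63 V
  V4 = 91.3·(cos(-45.0°) + j·sin(-45.0°)) = 64.56 - j64.56 V
Step 2 — Sum components: V_total = 157.6 + j52.17 V.
Step 3 — Convert to polar: |V_total| = 166 V, ∠V_total = 18.3°.

V_total = 166∠18.3° V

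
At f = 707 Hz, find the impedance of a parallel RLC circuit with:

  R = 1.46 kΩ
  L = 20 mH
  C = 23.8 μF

Step 1 — Angular frequency: ω = 2π·f = 2π·707 = 4442 rad/s.
Step 2 — Component impedances:
  R: Z = R = 1460 Ω
  L: Z = jωL = j·4442·0.02 = 0 + j88.84 Ω
  C: Z = 1/(jωC) = -j/(ω·C) = 0 - j9.459 Ω
Step 3 — Parallel combination: 1/Z_total = 1/R + 1/L + 1/C; Z_total = 0.07674 - j10.58 Ω = 10.59∠-89.6° Ω.

Z = 0.07674 - j10.58 Ω = 10.59∠-89.6° Ω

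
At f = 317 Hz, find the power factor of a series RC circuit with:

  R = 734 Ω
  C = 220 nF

Step 1 — Angular frequency: ω = 2π·f = 2π·317 = 1992 rad/s.
Step 2 — Component impedances:
  R: Z = R = 734 Ω
  C: Z = 1/(jωC) = -j/(ω·C) = 0 - j2282 Ω
Step 3 — Series combination: Z_total = R + C = 734 - j2282 Ω = 2397∠-72.2° Ω.
Step 4 — Power factor: PF = cos(φ) = Re(Z)/|Z| = 734/2397 = 0.3062.
Step 5 — Type: Im(Z) = -2282 ⇒ leading (phase φ = -72.2°).

PF = 0.3062 (leading, φ = -72.2°)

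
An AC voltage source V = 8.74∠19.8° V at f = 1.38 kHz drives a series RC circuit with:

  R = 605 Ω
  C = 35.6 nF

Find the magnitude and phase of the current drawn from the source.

Step 1 — Angular frequency: ω = 2π·f = 2π·1380 = 8671 rad/s.
Step 2 — Component impedances:
  R: Z = R = 605 Ω
  C: Z = 1/(jωC) = -j/(ω·C) = 0 - j3240 Ω
Step 3 — Series combination: Z_total = R + C = 605 - j3240 Ω = 3296∠-79.4° Ω.
Step 4 — Source phasor: V = 8.74∠19.8° V = 8.223 + j2.961 V.
Step 5 — Ohm's law: I = V / Z_total = (8.223 + j2.961) / (605 - j3240) = -0.000425 + j0.002618 A.
Step 6 — Convert to polar: |I| = 0.002652 A, ∠I = 99.2°.

I = 0.002652∠99.2° A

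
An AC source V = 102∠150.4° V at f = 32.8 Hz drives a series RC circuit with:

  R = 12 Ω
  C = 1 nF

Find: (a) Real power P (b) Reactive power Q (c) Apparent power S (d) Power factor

Step 1 — Angular frequency: ω = 2π·f = 2π·32.8 = 206.1 rad/s.
Step 2 — Component impedances:
  R: Z = R = 12 Ω
  C: Z = 1/(jωC) = -j/(ω·C) = 0 - j4.852e+06 Ω
Step 3 — Series combination: Z_total = R + C = 12 - j4.852e+06 Ω = 4.852e+06∠-90.0° Ω.
Step 4 — Source phasor: V = 102∠150.4° V = -88.69 + j50.38 V.
Step 5 — Current: I = V / Z = -1.038e-05 - j1.828e-05 A = 2.102e-05∠-119.6° A.
Step 6 — Complex power: S = V·I* = 5.303e-09 - j0.002144 VA.
Step 7 — Real power: P = Re(S) = 5.303e-09 W.
Step 8 — Reactive power: Q = Im(S) = -0.002144 VAR.
Step 9 — Apparent power: |S| = 0.002144 VA.
Step 10 — Power factor: PF = P/|S| = 2.473e-06 (leading).

(a) P = 5.303e-09 W  (b) Q = -0.002144 VAR  (c) S = 0.002144 VA  (d) PF = 2.473e-06 (leading)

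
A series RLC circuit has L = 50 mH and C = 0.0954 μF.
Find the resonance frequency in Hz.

Step 1 — Resonance condition Im(Z)=0 gives ω₀ = 1/√(LC).
Step 2 — ω₀ = 1/√(0.05·9.54e-08) = 1.448e+04 rad/s.
Step 3 — f₀ = ω₀/(2π) = 2304 Hz.

f₀ = 2304 Hz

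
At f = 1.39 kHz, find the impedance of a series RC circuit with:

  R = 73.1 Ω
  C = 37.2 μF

Step 1 — Angular frequency: ω = 2π·f = 2π·1390 = 8734 rad/s.
Step 2 — Component impedances:
  R: Z = R = 73.1 Ω
  C: Z = 1/(jωC) = -j/(ω·C) = 0 - j3.078 Ω
Step 3 — Series combination: Z_total = R + C = 73.1 - j3.078 Ω = 73.16∠-2.4° Ω.

Z = 73.1 - j3.078 Ω = 73.16∠-2.4° Ω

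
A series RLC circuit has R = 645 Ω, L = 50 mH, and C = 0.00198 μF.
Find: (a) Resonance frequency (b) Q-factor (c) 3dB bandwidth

Step 1 — Resonance condition Im(Z)=0 gives ω₀ = 1/√(LC).
Step 2 — ω₀ = 1/√(0.05·1.98e-09) = 1.005e+05 rad/s.
Step 3 — f₀ = ω₀/(2π) = 1.6e+04 Hz.
Step 4 — Series Q: Q = ω₀L/R = 1.005e+05·0.05/645 = 7.791.
Step 5 — 3dB bandwidth: Δω = ω₀/Q = 1.29e+04 rad/s; BW = Δω/(2π) = 2053 Hz.

(a) f₀ = 1.6e+04 Hz  (b) Q = 7.791  (c) BW = 2053 Hz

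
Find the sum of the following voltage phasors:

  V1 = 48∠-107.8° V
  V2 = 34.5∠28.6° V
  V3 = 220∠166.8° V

Step 1 — Convert each phasor to rectangular form:
  V1 = 48·(cos(-107.8°) + j·sin(-107.8°)) = -14.67 - j45.7 V
  V2 = 34.5·(cos(28.6°) + j·sin(28.6°)) = 30.29 + j16.51 V
  V3 = 220·(cos(166.8°) + j·sin(166.8°)) = -214.2 + j50.24 V
Step 2 — Sum components: V_total = -198.6 + j21.05 V.
Step 3 — Convert to polar: |V_total| = 199.7 V, ∠V_total = 173.9°.

V_total = 199.7∠173.9° V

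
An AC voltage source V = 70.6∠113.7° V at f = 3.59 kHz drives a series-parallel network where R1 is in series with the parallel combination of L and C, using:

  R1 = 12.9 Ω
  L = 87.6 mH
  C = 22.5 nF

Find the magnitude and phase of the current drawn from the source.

Step 1 — Angular frequency: ω = 2π·f = 2π·3590 = 2.256e+04 rad/s.
Step 2 — Component impedances:
  R1: Z = R = 12.9 Ω
  L: Z = jωL = j·2.256e+04·0.0876 = 0 + j1976 Ω
  C: Z = 1/(jωC) = -j/(ω·C) = 0 - j1970 Ω
Step 3 — Parallel branch: L || C = 1/(1/L + 1/C) = 0 - j6.937e+05 Ω.
Step 4 — Series with R1: Z_total = R1 + (L || C) = 12.9 - j6.937e+05 Ω = 6.937e+05∠-90.0° Ω.
Step 5 — Source phasor: V = 70.6∠113.7° V = -28.38 + j64.65 V.
Step 6 — Ohm's law: I = V / Z_total = (-28.38 + j64.65) / (12.9 - j6.937e+05) = -9.319e-05 - j4.09e-05 A.
Step 7 — Convert to polar: |I| = 0.0001018 A, ∠I = -156.3°.

I = 0.0001018∠-156.3° A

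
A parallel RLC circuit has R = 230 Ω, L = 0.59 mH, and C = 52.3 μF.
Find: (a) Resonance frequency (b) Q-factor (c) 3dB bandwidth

Step 1 — Resonance: ω₀ = 1/√(LC) = 1/√(0.00059·5.23e-05) = 5693 rad/s.
Step 2 — f₀ = ω₀/(2π) = 906 Hz.
Step 3 — Parallel Q: Q = R/(ω₀L) = 230/(5693·0.00059) = 68.48.
Step 4 — Bandwidth: Δω = ω₀/Q = 83.13 rad/s; BW = Δω/(2π) = 13.23 Hz.

(a) f₀ = 906 Hz  (b) Q = 68.48  (c) BW = 13.23 Hz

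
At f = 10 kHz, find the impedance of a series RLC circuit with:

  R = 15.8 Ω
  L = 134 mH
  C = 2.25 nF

Step 1 — Angular frequency: ω = 2π·f = 2π·1e+04 = 6.283e+04 rad/s.
Step 2 — Component impedances:
  R: Z = R = 15.8 Ω
  L: Z = jωL = j·6.283e+04·0.134 = 0 + j8419 Ω
  C: Z = 1/(jωC) = -j/(ω·C) = 0 - j7074 Ω
Step 3 — Series combination: Z_total = R + L + C = 15.8 + j1346 Ω = 1346∠89.3° Ω.

Z = 15.8 + j1346 Ω = 1346∠89.3° Ω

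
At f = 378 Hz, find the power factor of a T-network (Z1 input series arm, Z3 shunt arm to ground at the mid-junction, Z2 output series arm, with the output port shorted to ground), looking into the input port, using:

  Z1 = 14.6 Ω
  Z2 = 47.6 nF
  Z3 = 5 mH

Step 1 — Angular frequency: ω = 2π·f = 2π·378 = 2375 rad/s.
Step 2 — Component impedances:
  Z1: Z = R = 14.6 Ω
  Z2: Z = 1/(jωC) = -j/(ω·C) = 0 - j8845 Ω
  Z3: Z = jωL = j·2375·0.005 = 0 + j11.88 Ω
Step 3 — With the output port shorted to ground, the output series arm Z2 runs from the junction to ground; the shunt arm Z3 also runs from the junction to ground. They appear in parallel: Z3 || Z2 = 0 + j11.89 Ω.
Step 4 — Series with input arm Z1: Z_in = Z1 + (Z3 || Z2) = 14.6 + j11.89 Ω = 18.83∠39.2° Ω.
Step 5 — Power factor: PF = cos(φ) = Re(Z)/|Z| = 14.6/18.83 = 0.7754.
Step 6 — Type: Im(Z) = 11.89 ⇒ lagging (phase φ = 39.2°).

PF = 0.7754 (lagging, φ = 39.2°)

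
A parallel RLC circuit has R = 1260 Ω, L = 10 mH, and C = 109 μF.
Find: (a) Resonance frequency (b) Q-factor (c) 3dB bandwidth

Step 1 — Resonance: ω₀ = 1/√(LC) = 1/√(0.01·0.000109) = 957.8 rad/s.
Step 2 — f₀ = ω₀/(2π) = 152.4 Hz.
Step 3 — Parallel Q: Q = R/(ω₀L) = 1260/(957.8·0.01) = 131.5.
Step 4 — Bandwidth: Δω = ω₀/Q = 7.281 rad/s; BW = Δω/(2π) = 1.159 Hz.

(a) f₀ = 152.4 Hz  (b) Q = 131.5  (c) BW = 1.159 Hz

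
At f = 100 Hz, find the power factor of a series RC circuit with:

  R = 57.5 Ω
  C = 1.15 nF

Step 1 — Angular frequency: ω = 2π·f = 2π·100 = 628.3 rad/s.
Step 2 — Component impedances:
  R: Z = R = 57.5 Ω
  C: Z = 1/(jωC) = -j/(ω·C) = 0 - j1.384e+06 Ω
Step 3 — Series combination: Z_total = R + C = 57.5 - j1.384e+06 Ω = 1.384e+06∠-90.0° Ω.
Step 4 — Power factor: PF = cos(φ) = Re(Z)/|Z| = 57.5/1.384e+06 = 4.155e-05.
Step 5 — Type: Im(Z) = -1.384e+06 ⇒ leading (phase φ = -90.0°).

PF = 4.155e-05 (leading, φ = -90.0°)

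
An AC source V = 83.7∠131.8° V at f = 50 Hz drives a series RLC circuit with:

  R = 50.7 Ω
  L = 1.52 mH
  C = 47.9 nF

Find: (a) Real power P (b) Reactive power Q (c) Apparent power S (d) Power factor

Step 1 — Angular frequency: ω = 2π·f = 2π·50 = 314.2 rad/s.
Step 2 — Component impedances:
  R: Z = R = 50.7 Ω
  L: Z = jωL = j·314.2·0.00152 = 0 + j0.4775 Ω
  C: Z = 1/(jωC) = -j/(ω·C) = 0 - j6.645e+04 Ω
Step 3 — Series combination: Z_total = R + L + C = 50.7 - j6.645e+04 Ω = 6.645e+04∠-90.0° Ω.
Step 4 — Source phasor: V = 83.7∠131.8° V = -55.79 + j62.4 V.
Step 5 — Current: I = V / Z = -0.0009396 - j0.0008388 A = 0.00126∠-138.2° A.
Step 6 — Complex power: S = V·I* = 8.043e-05 - j0.1054 VA.
Step 7 — Real power: P = Re(S) = 8.043e-05 W.
Step 8 — Reactive power: Q = Im(S) = -0.1054 VAR.
Step 9 — Apparent power: |S| = 0.1054 VA.
Step 10 — Power factor: PF = P/|S| = 0.000763 (leading).

(a) P = 8.043e-05 W  (b) Q = -0.1054 VAR  (c) S = 0.1054 VA  (d) PF = 0.000763 (leading)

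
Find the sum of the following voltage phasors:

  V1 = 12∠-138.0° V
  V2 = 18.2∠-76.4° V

Step 1 — Convert each phasor to rectangular form:
  V1 = 12·(cos(-138.0°) + j·sin(-138.0°)) = -8.918 - j8.03 V
  V2 = 18.2·(cos(-76.4°) + j·sin(-76.4°)) = 4.28 - j17.69 V
Step 2 — Sum components: V_total = -4.638 - j25.72 V.
Step 3 — Convert to polar: |V_total| = 26.13 V, ∠V_total = -100.2°.

V_total = 26.13∠-100.2° V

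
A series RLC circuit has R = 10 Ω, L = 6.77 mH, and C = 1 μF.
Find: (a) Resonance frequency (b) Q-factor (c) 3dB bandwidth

Step 1 — Resonance: ω₀ = 1/√(LC) = 1/√(0.00677·1e-06) = 1.215e+04 rad/s.
Step 2 — f₀ = ω₀/(2π) = 1934 Hz.
Step 3 — Series Q: Q = ω₀L/R = 1.215e+04·0.00677/10 = 8.228.
Step 4 — Bandwidth: Δω = ω₀/Q = 1477 rad/s; BW = Δω/(2π) = 235.1 Hz.

(a) f₀ = 1934 Hz  (b) Q = 8.228  (c) BW = 235.1 Hz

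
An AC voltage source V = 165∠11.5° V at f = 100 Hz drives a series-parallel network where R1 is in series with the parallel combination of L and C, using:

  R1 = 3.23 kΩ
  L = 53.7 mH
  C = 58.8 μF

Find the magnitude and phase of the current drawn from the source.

Step 1 — Angular frequency: ω = 2π·f = 2π·100 = 628.3 rad/s.
Step 2 — Component impedances:
  R1: Z = R = 3230 Ω
  L: Z = jωL = j·628.3·0.0537 = 0 + j33.74 Ω
  C: Z = 1/(jωC) = -j/(ω·C) = 0 - j27.07 Ω
Step 3 — Parallel branch: L || C = 1/(1/L + 1/C) = 0 - j136.8 Ω.
Step 4 — Series with R1: Z_total = R1 + (L || C) = 3230 - j136.8 Ω = 3233∠-2.4° Ω.
Step 5 — Source phasor: V = 165∠11.5° V = 161.7 + j32.9 V.
Step 6 — Ohm's law: I = V / Z_total = (161.7 + j32.9) / (3230 - j136.8) = 0.04954 + j0.01228 A.
Step 7 — Convert to polar: |I| = 0.05104 A, ∠I = 13.9°.

I = 0.05104∠13.9° A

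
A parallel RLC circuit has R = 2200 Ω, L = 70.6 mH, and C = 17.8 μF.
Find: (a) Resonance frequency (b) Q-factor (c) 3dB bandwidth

Step 1 — Resonance: ω₀ = 1/√(LC) = 1/√(0.0706·1.78e-05) = 892 rad/s.
Step 2 — f₀ = ω₀/(2π) = 142 Hz.
Step 3 — Parallel Q: Q = R/(ω₀L) = 2200/(892·0.0706) = 34.93.
Step 4 — Bandwidth: Δω = ω₀/Q = 25.54 rad/s; BW = Δω/(2π) = 4.064 Hz.

(a) f₀ = 142 Hz  (b) Q = 34.93  (c) BW = 4.064 Hz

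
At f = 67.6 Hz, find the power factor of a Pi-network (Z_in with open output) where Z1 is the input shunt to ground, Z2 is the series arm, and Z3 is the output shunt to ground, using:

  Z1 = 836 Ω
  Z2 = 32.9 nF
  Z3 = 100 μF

Step 1 — Angular frequency: ω = 2π·f = 2π·67.6 = 424.7 rad/s.
Step 2 — Component impedances:
  Z1: Z = R = 836 Ω
  Z2: Z = 1/(jωC) = -j/(ω·C) = 0 - j7.156e+04 Ω
  Z3: Z = 1/(jωC) = -j/(ω·C) = 0 - j23.54 Ω
Step 3 — With open output, the series arm Z2 and the output shunt Z3 appear in series to ground: Z2 + Z3 = 0 - j7.158e+04 Ω.
Step 4 — Parallel with input shunt Z1: Z_in = Z1 || (Z2 + Z3) = 835.9 - j9.762 Ω = 835.9∠-0.7° Ω.
Step 5 — Power factor: PF = cos(φ) = Re(Z)/|Z| = 835.89/835.94 = 0.9999.
Step 6 — Type: Im(Z) = -9.762 ⇒ leading (phase φ = -0.7°).

PF = 0.9999 (leading, φ = -0.7°)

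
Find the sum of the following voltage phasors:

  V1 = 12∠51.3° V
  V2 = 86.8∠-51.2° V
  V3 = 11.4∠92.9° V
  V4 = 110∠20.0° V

Step 1 — Convert each phasor to rectangular form:
  V1 = 12·(cos(51.3°) + j·sin(51.3°)) = 7.503 + j9.365 V
  V2 = 86.8·(cos(-51.2°) + j·sin(-51.2°)) = 54.39 - j67.65 V
  V3 = 11.4·(cos(92.9°) + j·sin(92.9°)) = -0.5768 + j11.39 V
  V4 = 110·(cos(20.0°) + j·sin(20.0°)) = 103.4 + j37.62 V
Step 2 — Sum components: V_total = 164.7 - j9.274 V.
Step 3 — Convert to polar: |V_total| = 164.9 V, ∠V_total = -3.2°.

V_total = 164.9∠-3.2° V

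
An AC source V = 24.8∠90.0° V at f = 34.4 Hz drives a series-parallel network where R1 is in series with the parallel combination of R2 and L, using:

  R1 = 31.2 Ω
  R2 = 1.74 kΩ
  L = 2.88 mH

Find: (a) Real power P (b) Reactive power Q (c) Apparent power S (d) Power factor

Step 1 — Angular frequency: ω = 2π·f = 2π·34.4 = 216.1 rad/s.
Step 2 — Component impedances:
  R1: Z = R = 31.2 Ω
  R2: Z = R = 1740 Ω
  L: Z = jωL = j·216.1·0.00288 = 0 + j0.6225 Ω
Step 3 — Parallel branch: R2 || L = 1/(1/R2 + 1/L) = 0.0002227 + j0.6225 Ω.
Step 4 — Series with R1: Z_total = R1 + (R2 || L) = 31.2 + j0.6225 Ω = 31.21∠1.1° Ω.
Step 5 — Source phasor: V = 24.8∠90.0° V = 0 + j24.8 V.
Step 6 — Current: I = V / Z = 0.01585 + j0.7945 A = 0.7947∠88.9° A.
Step 7 — Complex power: S = V·I* = 19.7 + j0.3931 VA.
Step 8 — Real power: P = Re(S) = 19.7 W.
Step 9 — Reactive power: Q = Im(S) = 0.3931 VAR.
Step 10 — Apparent power: |S| = 19.71 VA.
Step 11 — Power factor: PF = P/|S| = 0.9998 (lagging).

(a) P = 19.7 W  (b) Q = 0.3931 VAR  (c) S = 19.71 VA  (d) PF = 0.9998 (lagging)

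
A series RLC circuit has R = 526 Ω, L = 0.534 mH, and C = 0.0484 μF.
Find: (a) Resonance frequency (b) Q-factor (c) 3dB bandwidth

Step 1 — Resonance: ω₀ = 1/√(LC) = 1/√(0.000534·4.84e-08) = 1.967e+05 rad/s.
Step 2 — f₀ = ω₀/(2π) = 3.131e+04 Hz.
Step 3 — Series Q: Q = ω₀L/R = 1.967e+05·0.000534/526 = 0.1997.
Step 4 — Bandwidth: Δω = ω₀/Q = 9.85e+05 rad/s; BW = Δω/(2π) = 1.568e+05 Hz.

(a) f₀ = 3.131e+04 Hz  (b) Q = 0.1997  (c) BW = 1.568e+05 Hz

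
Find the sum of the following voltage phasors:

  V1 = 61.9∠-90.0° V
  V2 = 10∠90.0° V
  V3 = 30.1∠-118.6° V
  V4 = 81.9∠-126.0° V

Step 1 — Convert each phasor to rectangular form:
  V1 = 61.9·(cos(-90.0°) + j·sin(-90.0°)) = 0 - j61.9 V
  V2 = 10·(cos(90.0°) + j·sin(90.0°)) = 0 + j10 V
  V3 = 30.1·(cos(-118.6°) + j·sin(-118.6°)) = -14.41 - j26.43 V
  V4 = 81.9·(cos(-126.0°) + j·sin(-126.0°)) = -48.14 - j66.26 V
Step 2 — Sum components: V_total = -62.55 - j144.6 V.
Step 3 — Convert to polar: |V_total| = 157.5 V, ∠V_total = -113.4°.

V_total = 157.5∠-113.4° V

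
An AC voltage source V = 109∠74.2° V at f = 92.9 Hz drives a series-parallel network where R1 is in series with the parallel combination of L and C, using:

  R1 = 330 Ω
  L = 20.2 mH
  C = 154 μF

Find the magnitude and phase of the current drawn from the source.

Step 1 — Angular frequency: ω = 2π·f = 2π·92.9 = 583.7 rad/s.
Step 2 — Component impedances:
  R1: Z = R = 330 Ω
  L: Z = jωL = j·583.7·0.0202 = 0 + j11.79 Ω
  C: Z = 1/(jωC) = -j/(ω·C) = 0 - j11.12 Ω
Step 3 — Parallel branch: L || C = 1/(1/L + 1/C) = 0 - j196.9 Ω.
Step 4 — Series with R1: Z_total = R1 + (L || C) = 330 - j196.9 Ω = 384.3∠-30.8° Ω.
Step 5 — Source phasor: V = 109∠74.2° V = 29.68 + j104.9 V.
Step 6 — Ohm's law: I = V / Z_total = (29.68 + j104.9) / (330 - j196.9) = -0.0735 + j0.274 A.
Step 7 — Convert to polar: |I| = 0.2837 A, ∠I = 105.0°.

I = 0.2837∠105.0° A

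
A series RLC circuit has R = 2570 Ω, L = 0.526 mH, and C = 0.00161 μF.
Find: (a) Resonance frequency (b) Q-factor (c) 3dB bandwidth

Step 1 — Resonance: ω₀ = 1/√(LC) = 1/√(0.000526·1.61e-09) = 1.087e+06 rad/s.
Step 2 — f₀ = ω₀/(2π) = 1.729e+05 Hz.
Step 3 — Series Q: Q = ω₀L/R = 1.087e+06·0.000526/2570 = 0.2224.
Step 4 — Bandwidth: Δω = ω₀/Q = 4.886e+06 rad/s; BW = Δω/(2π) = 7.776e+05 Hz.

(a) f₀ = 1.729e+05 Hz  (b) Q = 0.2224  (c) BW = 7.776e+05 Hz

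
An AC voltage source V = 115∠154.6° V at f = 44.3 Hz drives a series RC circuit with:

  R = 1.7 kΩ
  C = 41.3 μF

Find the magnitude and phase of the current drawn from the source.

Step 1 — Angular frequency: ω = 2π·f = 2π·44.3 = 278.3 rad/s.
Step 2 — Component impedances:
  R: Z = R = 1700 Ω
  C: Z = 1/(jωC) = -j/(ω·C) = 0 - j86.99 Ω
Step 3 — Series combination: Z_total = R + C = 1700 - j86.99 Ω = 1702∠-2.9° Ω.
Step 4 — Source phasor: V = 115∠154.6° V = -103.9 + j49.33 V.
Step 5 — Ohm's law: I = V / Z_total = (-103.9 + j49.33) / (1700 - j86.99) = -0.06243 + j0.02582 A.
Step 6 — Convert to polar: |I| = 0.06756 A, ∠I = 157.5°.

I = 0.06756∠157.5° A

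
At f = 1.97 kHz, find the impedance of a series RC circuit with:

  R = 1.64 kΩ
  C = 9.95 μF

Step 1 — Angular frequency: ω = 2π·f = 2π·1970 = 1.238e+04 rad/s.
Step 2 — Component impedances:
  R: Z = R = 1640 Ω
  C: Z = 1/(jωC) = -j/(ω·C) = 0 - j8.12 Ω
Step 3 — Series combination: Z_total = R + C = 1640 - j8.12 Ω = 1640∠-0.3° Ω.

Z = 1640 - j8.12 Ω = 1640∠-0.3° Ω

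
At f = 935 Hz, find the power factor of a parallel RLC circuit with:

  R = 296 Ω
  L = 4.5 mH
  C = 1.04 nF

Step 1 — Angular frequency: ω = 2π·f = 2π·935 = 5875 rad/s.
Step 2 — Component impedances:
  R: Z = R = 296 Ω
  L: Z = jωL = j·5875·0.0045 = 0 + j26.44 Ω
  C: Z = 1/(jωC) = -j/(ω·C) = 0 - j1.637e+05 Ω
Step 3 — Parallel combination: 1/Z_total = 1/R + 1/L + 1/C; Z_total = 2.343 + j26.23 Ω = 26.34∠84.9° Ω.
Step 4 — Power factor: PF = cos(φ) = Re(Z)/|Z| = 2.3432/26.336 = 0.08897.
Step 5 — Type: Im(Z) = 26.23 ⇒ lagging (phase φ = 84.9°).

PF = 0.08897 (lagging, φ = 84.9°)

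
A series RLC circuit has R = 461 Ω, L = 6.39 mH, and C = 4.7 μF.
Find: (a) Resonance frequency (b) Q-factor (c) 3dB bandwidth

Step 1 — Resonance: ω₀ = 1/√(LC) = 1/√(0.00639·4.7e-06) = 5770 rad/s.
Step 2 — f₀ = ω₀/(2π) = 918.4 Hz.
Step 3 — Series Q: Q = ω₀L/R = 5770·0.00639/461 = 0.07998.
Step 4 — Bandwidth: Δω = ω₀/Q = 7.214e+04 rad/s; BW = Δω/(2π) = 1.148e+04 Hz.

(a) f₀ = 918.4 Hz  (b) Q = 0.07998  (c) BW = 1.148e+04 Hz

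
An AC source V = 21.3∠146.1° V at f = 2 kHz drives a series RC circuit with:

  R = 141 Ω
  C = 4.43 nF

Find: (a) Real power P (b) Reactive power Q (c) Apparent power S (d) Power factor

Step 1 — Angular frequency: ω = 2π·f = 2π·2000 = 1.257e+04 rad/s.
Step 2 — Component impedances:
  R: Z = R = 141 Ω
  C: Z = 1/(jωC) = -j/(ω·C) = 0 - j1.796e+04 Ω
Step 3 — Series combination: Z_total = R + C = 141 - j1.796e+04 Ω = 1.796e+04∠-89.6° Ω.
Step 4 — Source phasor: V = 21.3∠146.1° V = -17.68 + j11.88 V.
Step 5 — Current: I = V / Z = -0.000669 - j0.0009789 A = 0.001186∠-124.3° A.
Step 6 — Complex power: S = V·I* = 0.0001982 - j0.02525 VA.
Step 7 — Real power: P = Re(S) = 0.0001982 W.
Step 8 — Reactive power: Q = Im(S) = -0.02525 VAR.
Step 9 — Apparent power: |S| = 0.02526 VA.
Step 10 — Power factor: PF = P/|S| = 0.007849 (leading).

(a) P = 0.0001982 W  (b) Q = -0.02525 VAR  (c) S = 0.02526 VA  (d) PF = 0.007849 (leading)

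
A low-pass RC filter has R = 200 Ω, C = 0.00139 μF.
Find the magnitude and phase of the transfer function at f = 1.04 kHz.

Step 1 — Angular frequency: ω = 2π·1040 = 6535 rad/s.
Step 2 — Transfer function: H(jω) = 1/(1 + jωRC).
Step 3 — Denominator: 1 + jωRC = 1 + j·6535·200·1.39e-09 = 1 + j0.001817.
Step 4 — H = 1 - j0.001817.
Step 5 — Magnitude: |H| = 1 (-0.0 dB); phase: φ = -0.1°.

|H| = 1 (-0.0 dB), φ = -0.1°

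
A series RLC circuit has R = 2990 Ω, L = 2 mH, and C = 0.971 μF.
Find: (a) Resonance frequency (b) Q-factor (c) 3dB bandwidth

Step 1 — Resonance: ω₀ = 1/√(LC) = 1/√(0.002·9.71e-07) = 2.269e+04 rad/s.
Step 2 — f₀ = ω₀/(2π) = 3612 Hz.
Step 3 — Series Q: Q = ω₀L/R = 2.269e+04·0.002/2990 = 0.01518.
Step 4 — Bandwidth: Δω = ω₀/Q = 1.495e+06 rad/s; BW = Δω/(2π) = 2.379e+05 Hz.

(a) f₀ = 3612 Hz  (b) Q = 0.01518  (c) BW = 2.379e+05 Hz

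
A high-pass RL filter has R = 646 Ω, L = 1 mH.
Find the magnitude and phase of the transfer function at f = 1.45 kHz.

Step 1 — Angular frequency: ω = 2π·1450 = 9111 rad/s.
Step 2 — Transfer function: H(jω) = jωL/(R + jωL).
Step 3 — Numerator jωL = j·9.111; denominator R + jωL = 646 + j9.111.
Step 4 — H = 0.0001989 + j0.0141.
Step 5 — Magnitude: |H| = 0.0141 (-37.0 dB); phase: φ = 89.2°.

|H| = 0.0141 (-37.0 dB), φ = 89.2°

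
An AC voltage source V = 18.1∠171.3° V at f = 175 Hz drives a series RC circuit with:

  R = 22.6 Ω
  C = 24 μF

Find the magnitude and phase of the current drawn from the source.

Step 1 — Angular frequency: ω = 2π·f = 2π·175 = 1100 rad/s.
Step 2 — Component impedances:
  R: Z = R = 22.6 Ω
  C: Z = 1/(jωC) = -j/(ω·C) = 0 - j37.89 Ω
Step 3 — Series combination: Z_total = R + C = 22.6 - j37.89 Ω = 44.12∠-59.2° Ω.
Step 4 — Source phasor: V = 18.1∠171.3° V = -17.89 + j2.738 V.
Step 5 — Ohm's law: I = V / Z_total = (-17.89 + j2.738) / (22.6 - j37.89) = -0.261 - j0.3165 A.
Step 6 — Convert to polar: |I| = 0.4102 A, ∠I = -129.5°.

I = 0.4102∠-129.5° A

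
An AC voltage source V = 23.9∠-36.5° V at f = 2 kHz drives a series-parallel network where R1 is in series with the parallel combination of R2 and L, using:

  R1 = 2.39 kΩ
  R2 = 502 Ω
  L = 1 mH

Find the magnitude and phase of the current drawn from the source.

Step 1 — Angular frequency: ω = 2π·f = 2π·2000 = 1.257e+04 rad/s.
Step 2 — Component impedances:
  R1: Z = R = 2390 Ω
  R2: Z = R = 502 Ω
  L: Z = jωL = j·1.257e+04·0.001 = 0 + j12.57 Ω
Step 3 — Parallel branch: R2 || L = 1/(1/R2 + 1/L) = 0.3144 + j12.56 Ω.
Step 4 — Series with R1: Z_total = R1 + (R2 || L) = 2390 + j12.56 Ω = 2390∠0.3° Ω.
Step 5 — Source phasor: V = 23.9∠-36.5° V = 19.21 - j14.22 V.
Step 6 — Ohm's law: I = V / Z_total = (19.21 - j14.22) / (2390 + j12.56) = 0.008006 - j0.00599 A.
Step 7 — Convert to polar: |I| = 0.009999 A, ∠I = -36.8°.

I = 0.009999∠-36.8° A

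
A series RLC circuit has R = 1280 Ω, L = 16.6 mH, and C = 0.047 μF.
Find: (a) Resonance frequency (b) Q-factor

Step 1 — Resonance condition Im(Z)=0 gives ω₀ = 1/√(LC).
Step 2 — ω₀ = 1/√(0.0166·4.7e-08) = 3.58e+04 rad/s.
Step 3 — f₀ = ω₀/(2π) = 5698 Hz.
Step 4 — Series Q: Q = ω₀L/R = 3.58e+04·0.0166/1280 = 0.4643.

(a) f₀ = 5698 Hz  (b) Q = 0.4643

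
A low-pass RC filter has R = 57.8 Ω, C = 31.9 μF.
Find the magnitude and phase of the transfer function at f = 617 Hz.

Step 1 — Angular frequency: ω = 2π·617 = 3877 rad/s.
Step 2 — Transfer function: H(jω) = 1/(1 + jωRC).
Step 3 — Denominator: 1 + jωRC = 1 + j·3877·57.8·3.19e-05 = 1 + j7.148.
Step 4 — H = 0.0192 - j0.1372.
Step 5 — Magnitude: |H| = 0.1386 (-17.2 dB); phase: φ = -82.0°.

|H| = 0.1386 (-17.2 dB), φ = -82.0°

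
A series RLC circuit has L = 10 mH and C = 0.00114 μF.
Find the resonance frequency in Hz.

Step 1 — Resonance condition Im(Z)=0 gives ω₀ = 1/√(LC).
Step 2 — ω₀ = 1/√(0.01·1.14e-09) = 2.962e+05 rad/s.
Step 3 — f₀ = ω₀/(2π) = 4.714e+04 Hz.

f₀ = 4.714e+04 Hz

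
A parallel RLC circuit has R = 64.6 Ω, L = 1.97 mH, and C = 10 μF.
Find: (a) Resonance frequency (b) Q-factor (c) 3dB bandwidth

Step 1 — Resonance: ω₀ = 1/√(LC) = 1/√(0.00197·1e-05) = 7125 rad/s.
Step 2 — f₀ = ω₀/(2π) = 1134 Hz.
Step 3 — Parallel Q: Q = R/(ω₀L) = 64.6/(7125·0.00197) = 4.603.
Step 4 — Bandwidth: Δω = ω₀/Q = 1548 rad/s; BW = Δω/(2π) = 246.4 Hz.

(a) f₀ = 1134 Hz  (b) Q = 4.603  (c) BW = 246.4 Hz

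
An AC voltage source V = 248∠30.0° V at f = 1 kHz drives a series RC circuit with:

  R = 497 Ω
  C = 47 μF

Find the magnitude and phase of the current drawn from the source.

Step 1 — Angular frequency: ω = 2π·f = 2π·1000 = 6283 rad/s.
Step 2 — Component impedances:
  R: Z = R = 497 Ω
  C: Z = 1/(jωC) = -j/(ω·C) = 0 - j3.386 Ω
Step 3 — Series combination: Z_total = R + C = 497 - j3.386 Ω = 497∠-0.4° Ω.
Step 4 — Source phasor: V = 248∠30.0° V = 214.8 + j124 V.
Step 5 — Ohm's law: I = V / Z_total = (214.8 + j124) / (497 - j3.386) = 0.4304 + j0.2524 A.
Step 6 — Convert to polar: |I| = 0.499 A, ∠I = 30.4°.

I = 0.499∠30.4° A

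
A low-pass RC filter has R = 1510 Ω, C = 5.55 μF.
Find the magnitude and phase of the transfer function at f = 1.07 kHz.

Step 1 — Angular frequency: ω = 2π·1070 = 6723 rad/s.
Step 2 — Transfer function: H(jω) = 1/(1 + jωRC).
Step 3 — Denominator: 1 + jωRC = 1 + j·6723·1510·5.55e-06 = 1 + j56.34.
Step 4 — H = 0.0003149 - j0.01774.
Step 5 — Magnitude: |H| = 0.01775 (-35.0 dB); phase: φ = -89.0°.

|H| = 0.01775 (-35.0 dB), φ = -89.0°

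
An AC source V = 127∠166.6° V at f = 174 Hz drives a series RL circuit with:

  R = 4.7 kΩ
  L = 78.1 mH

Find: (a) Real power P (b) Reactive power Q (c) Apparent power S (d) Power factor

Step 1 — Angular frequency: ω = 2π·f = 2π·174 = 1093 rad/s.
Step 2 — Component impedances:
  R: Z = R = 4700 Ω
  L: Z = jωL = j·1093·0.0781 = 0 + j85.38 Ω
Step 3 — Series combination: Z_total = R + L = 4700 + j85.38 Ω = 4701∠1.0° Ω.
Step 4 — Source phasor: V = 127∠166.6° V = -123.5 + j29.43 V.
Step 5 — Current: I = V / Z = -0.02616 + j0.006737 A = 0.02702∠165.6° A.
Step 6 — Complex power: S = V·I* = 3.431 + j0.06232 VA.
Step 7 — Real power: P = Re(S) = 3.431 W.
Step 8 — Reactive power: Q = Im(S) = 0.06232 VAR.
Step 9 — Apparent power: |S| = 3.431 VA.
Step 10 — Power factor: PF = P/|S| = 0.9998 (lagging).

(a) P = 3.431 W  (b) Q = 0.06232 VAR  (c) S = 3.431 VA  (d) PF = 0.9998 (lagging)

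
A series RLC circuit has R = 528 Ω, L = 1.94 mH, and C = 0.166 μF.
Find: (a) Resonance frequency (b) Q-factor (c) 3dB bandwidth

Step 1 — Resonance: ω₀ = 1/√(LC) = 1/√(0.00194·1.66e-07) = 5.572e+04 rad/s.
Step 2 — f₀ = ω₀/(2π) = 8869 Hz.
Step 3 — Series Q: Q = ω₀L/R = 5.572e+04·0.00194/528 = 0.2047.
Step 4 — Bandwidth: Δω = ω₀/Q = 2.722e+05 rad/s; BW = Δω/(2π) = 4.332e+04 Hz.

(a) f₀ = 8869 Hz  (b) Q = 0.2047  (c) BW = 4.332e+04 Hz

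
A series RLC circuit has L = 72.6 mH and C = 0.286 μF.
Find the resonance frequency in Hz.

Step 1 — Resonance condition Im(Z)=0 gives ω₀ = 1/√(LC).
Step 2 — ω₀ = 1/√(0.0726·2.86e-07) = 6940 rad/s.
Step 3 — f₀ = ω₀/(2π) = 1105 Hz.

f₀ = 1105 Hz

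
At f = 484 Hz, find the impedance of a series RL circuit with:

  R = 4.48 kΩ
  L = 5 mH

Step 1 — Angular frequency: ω = 2π·f = 2π·484 = 3041 rad/s.
Step 2 — Component impedances:
  R: Z = R = 4480 Ω
  L: Z = jωL = j·3041·0.005 = 0 + j15.21 Ω
Step 3 — Series combination: Z_total = R + L = 4480 + j15.21 Ω = 4480∠0.2° Ω.

Z = 4480 + j15.21 Ω = 4480∠0.2° Ω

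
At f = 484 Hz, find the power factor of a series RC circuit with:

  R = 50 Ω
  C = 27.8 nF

Step 1 — Angular frequency: ω = 2π·f = 2π·484 = 3041 rad/s.
Step 2 — Component impedances:
  R: Z = R = 50 Ω
  C: Z = 1/(jωC) = -j/(ω·C) = 0 - j1.183e+04 Ω
Step 3 — Series combination: Z_total = R + C = 50 - j1.183e+04 Ω = 1.183e+04∠-89.8° Ω.
Step 4 — Power factor: PF = cos(φ) = Re(Z)/|Z| = 50/1.183e+04 = 0.004227.
Step 5 — Type: Im(Z) = -1.183e+04 ⇒ leading (phase φ = -89.8°).

PF = 0.004227 (leading, φ = -89.8°)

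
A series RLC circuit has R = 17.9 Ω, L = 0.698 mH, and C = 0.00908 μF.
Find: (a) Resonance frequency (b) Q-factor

Step 1 — Resonance condition Im(Z)=0 gives ω₀ = 1/√(LC).
Step 2 — ω₀ = 1/√(0.000698·9.08e-09) = 3.972e+05 rad/s.
Step 3 — f₀ = ω₀/(2π) = 6.322e+04 Hz.
Step 4 — Series Q: Q = ω₀L/R = 3.972e+05·0.000698/17.9 = 15.49.

(a) f₀ = 6.322e+04 Hz  (b) Q = 15.49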